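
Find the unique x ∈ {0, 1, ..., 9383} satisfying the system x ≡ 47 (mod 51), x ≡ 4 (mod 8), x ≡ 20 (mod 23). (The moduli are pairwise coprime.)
x ≡ 7748 (mod 9384); the representative in [0, 9384) is 7748

The moduli 51, 8, 23 are pairwise coprime, so by the CRT there is a unique solution mod 51·8·23 = 9384.
Solve by successive substitution. Start with x ≡ 47 (mod 51).
  Combine with x ≡ 4 (mod 8): write x = 47 + 51·t and require 47 + 51·t ≡ 4 (mod 8), i.e. 51·t ≡ 4 − 47 ≡ 5 (mod 8). Since 51^(−1) ≡ 3 (mod 8) (51 ≡ 3 (mod 8)), t ≡ 3·5 ≡ 7 (mod 8). So x ≡ 47 + 51·7 = 404 (mod 408).
  Combine with x ≡ 20 (mod 23): write x = 404 + 408·t and require 404 + 408·t ≡ 20 (mod 23), i.e. 408·t ≡ 20 − 404 ≡ 7 (mod 23). Since 408^(−1) ≡ 19 (mod 23) (408 ≡ 17 (mod 23)), t ≡ 19·7 ≡ 18 (mod 23). So x ≡ 404 + 408·18 = 7748 (mod 9384).
Unique solution in [0, 9384): x = 7748.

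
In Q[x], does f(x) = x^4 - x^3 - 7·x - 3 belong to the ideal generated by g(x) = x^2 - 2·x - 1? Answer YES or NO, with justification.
In Q[x] the ideal (g) consists of all multiples of g, so f ∈ (g) iff g | f, i.e. iff the remainder of f on division by g is 0. Divide f by g (g is monic, so eliminate the leading term of the running remainder at each step):
  leading term x^4: subtract (x^2)·g(x) = x^4 - 2·x^3 - x^2, leaving x^3 + x^2 - 7·x - 3
  leading term x^3: subtract (x)·g(x) = x^3 - 2·x^2 - x, leaving 3·x^2 - 6·x - 3
  leading term 3·x^2: subtract (3)·g(x) = 3·x^2 - 6·x - 3, leaving 0
The remainder is 0, so f(x) = g(x) · h(x) with h(x) = x^2 + x + 3. Hence g | f, i.e. f ∈ (g).

Final answer: YES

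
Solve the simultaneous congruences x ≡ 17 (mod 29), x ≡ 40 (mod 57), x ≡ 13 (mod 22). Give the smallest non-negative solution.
The moduli 29, 57, 22 are pairwise coprime, so by the CRT there is a unique solution mod 29·57·22 = 36366.
Solve by successive substitution. Start with x ≡ 17 (mod 29).
  Combine with x ≡ 40 (mod 57): write x = 17 + 29·t and require 17 + 29·t ≡ 40 (mod 57), i.e. 29·t ≡ 40 − 17 ≡ 23 (mod 57). Since 29^(−1) ≡ 2 (mod 57), t ≡ 2·23 ≡ 46 (mod 57). So x ≡ 17 + 29·46 = 1351 (mod 1653).
  Combine with x ≡ 13 (mod 22): write x = 1351 + 1653·t and require 1351 + 1653·t ≡ 13 (mod 22), i.e. 1653·t ≡ 13 − 1351 ≡ 4 (mod 22). Since 1653^(−1) ≡ 15 (mod 22) (1653 ≡ 3 (mod 22)), t ≡ 15·4 ≡ 16 (mod 22). So x ≡ 1351 + 1653·16 = 27799 (mod 36366).
Unique solution in [0, 36366): x = 27799.

Final answer: x ≡ 27799 (mod 36366); the representative in [0, 36366) is 27799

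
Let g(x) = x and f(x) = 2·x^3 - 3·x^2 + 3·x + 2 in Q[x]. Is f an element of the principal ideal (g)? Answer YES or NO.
In Q[x] the ideal (g) consists of all multiples of g, so f ∈ (g) iff g | f, i.e. iff the remainder of f on division by g is 0. Divide f by g (g is monic, so eliminate the leading term of the running remainder at each step):
  leading term 2·x^3: subtract (2·x^2)·g(x) = 2·x^3, leaving -3·x^2 + 3·x + 2
  leading term -3·x^2: subtract (-3·x)·g(x) = -3·x^2, leaving 3·x + 2
  leading term 3·x: subtract (3)·g(x) = 3·x, leaving 2
The remainder r(x) = 2 ≠ 0 (and deg r < deg g), so g ∤ f, i.e. f ∉ (g).

Final answer: NO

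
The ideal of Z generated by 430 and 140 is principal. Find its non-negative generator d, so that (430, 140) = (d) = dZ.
(430, 140) = (10); d = 10

In the PID Z, (a, b) is generated by gcd(a, b). Compute gcd(430, 140) with the extended Euclidean algorithm, tracking rows (r, s, t) with s·430 + t·140 = r:
  row A: (430, 1, 0)   [1·430 + 0·140 = 430]
  row B: (140, 0, 1)   [0·430 + 1·140 = 140]
  430 = 3·140 + 10   → row C = row A − 3·row B = (10, 1, −3)   [check: 1·430 − 3·140 = 10]
  140 = 14·10 + 0   → remainder 0, stop. gcd = 10 (last nonzero row C).
So gcd(430, 140) = 10, with Bézout identity 1·430 − 3·140 = 10. Containment (⊇): the Bézout identity exhibits 10 as an element of (430, 140), giving (10) ⊆ (430, 140). Containment (⊆): since 10 | 430 and 10 | 140 (430 = 10·43, 140 = 10·14), every Z-linear combination of 430 and 140 is divisible by 10, so (430, 140) ⊆ (10). Therefore (430, 140) = (10), d = 10.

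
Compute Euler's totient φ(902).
φ(902) = 400

φ is multiplicative, with φ(p^e) = p^e − p^(e−1). Factorise 902 = 2 · 11 · 41. Then
  φ(902) = (2 − 1) · (11 − 1) · (41 − 1) = 1 · 10 · 40 = 400.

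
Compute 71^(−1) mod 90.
Apply the extended Euclidean algorithm to (90, 71), tracking rows (r, s, t) with s·90 + t·71 = r. Each division r_prev = q·r_cur + r_new produces the new row as (previous row) − q·(current row):
  row A: (90, 1, 0)   [1·90 + 0·71 = 90]
  row B: (71, 0, 1)   [0·90 + 1·71 = 71]
  90 = 1·71 + 19   → row C = row A − 1·row B = (19, 1, −1)   [check: 1·90 − 1·71 = 19]
  71 = 3·19 + 14   → row D = row B − 3·row C = (14, −3, 4)   [check: −3·90 + 4·71 = 14]
  19 = 1·14 + 5   → row E = row C − 1·row D = (5, 4, −5)   [check: 4·90 − 5·71 = 5]
  14 = 2·5 + 4   → row F = row D − 2·row E = (4, −11, 14)   [check: −11·90 + 14·71 = 4]
  5 = 1·4 + 1   → row G = row E − 1·row F = (1, 15, −19)   [check: 15·90 − 19·71 = 1]
  4 = 4·1 + 0   → remainder 0, stop. gcd = 1 (last nonzero row G).
The gcd is 1, so 71 is invertible mod 90. The last nonzero row gives 15·90 − 19·71 = 1, so t = −19. So 71^(−1) ≡ −19 ≡ 71 (mod 90). Verify: 71 · 71 = 5041 ≡ 1 (mod 90). ✓

Final answer: 71^(−1) ≡ 71 (mod 90)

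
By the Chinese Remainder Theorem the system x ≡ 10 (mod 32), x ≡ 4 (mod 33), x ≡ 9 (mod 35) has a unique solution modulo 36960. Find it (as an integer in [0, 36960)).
x ≡ 33994 (mod 36960); the representative in [0, 36960) is 33994

The moduli 32, 33, 35 are pairwise coprime, so by the CRT there is a unique solution mod 32·33·35 = 36960.
Solve by successive substitution. Start with x ≡ 10 (mod 32).
  Combine with x ≡ 4 (mod 33): write x = 10 + 32·t and require 10 + 32·t ≡ 4 (mod 33), i.e. 32·t ≡ 4 − 10 ≡ 27 (mod 33). Since 32^(−1) ≡ 32 (mod 33), t ≡ 32·27 ≡ 6 (mod 33). So x ≡ 10 + 32·6 = 202 (mod 1056).
  Combine with x ≡ 9 (mod 35): write x = 202 + 1056·t and require 202 + 1056·t ≡ 9 (mod 35), i.e. 1056·t ≡ 9 − 202 ≡ 17 (mod 35). Since 1056^(−1) ≡ 6 (mod 35) (1056 ≡ 6 (mod 35)), t ≡ 6·17 ≡ 32 (mod 35). So x ≡ 202 + 1056·32 = 33994 (mod 36960).
Unique solution in [0, 36960): x = 33994.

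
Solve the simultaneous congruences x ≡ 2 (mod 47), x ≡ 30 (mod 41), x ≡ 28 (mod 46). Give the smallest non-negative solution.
x ≡ 74732 (mod 88642); the representative in [0, 88642) is 74732

The moduli 47, 41, 46 are pairwise coprime, so by the CRT there is a unique solution mod 47·41·46 = 88642.
Solve by successive substitution. Start with x ≡ 2 (mod 47).
  Combine with x ≡ 30 (mod 41): write x = 2 + 47·t and require 2 + 47·t ≡ 30 (mod 41), i.e. 47·t ≡ 30 − 2 ≡ 28 (mod 41). Since 47^(−1) ≡ 7 (mod 41) (47 ≡ 6 (mod 41)), t ≡ 7·28 ≡ 32 (mod 41). So x ≡ 2 + 47·32 = 1506 (mod 1927).
  Combine with x ≡ 28 (mod 46): write x = 1506 + 1927·t and require 1506 + 1927·t ≡ 28 (mod 46), i.e. 1927·t ≡ 28 − 1506 ≡ 40 (mod 46). Since 1927^(−1) ≡ 9 (mod 46) (1927 ≡ 41 (mod 46)), t ≡ 9·40 ≡ 38 (mod 46). So x ≡ 1506 + 1927·38 = 74732 (mod 88642).
Unique solution in [0, 88642): x = 74732.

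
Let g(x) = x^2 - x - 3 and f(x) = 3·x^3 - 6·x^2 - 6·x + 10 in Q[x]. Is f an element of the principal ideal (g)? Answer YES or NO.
NO

In Q[x] the ideal (g) consists of all multiples of g, so f ∈ (g) iff g | f, i.e. iff the remainder of f on division by g is 0. Divide f by g (g is monic, so eliminate the leading term of the running remainder at each step):
  leading term 3·x^3: subtract (3·x)·g(x) = 3·x^3 - 3·x^2 - 9·x, leaving -3·x^2 + 3·x + 10
  leading term -3·x^2: subtract (-3)·g(x) = -3·x^2 + 3·x + 9, leaving 1
The remainder r(x) = 1 ≠ 0 (and deg r < deg g), so g ∤ f, i.e. f ∉ (g).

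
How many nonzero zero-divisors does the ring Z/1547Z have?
Z/1547Z has 394 nonzero zero-divisors

In Z/1547Z each nonzero element is either a unit (gcd with 1547 is 1) or a zero-divisor (gcd > 1). The number of units is φ(1547): factorise 1547 = 7 · 13 · 17, so φ(1547) = (7 − 1) · (13 − 1) · (17 − 1) = 6 · 12 · 16 = 1152. The nonzero elements number 1547 − 1 = 1546. Hence the nonzero zero-divisors number 1546 − 1152 = 394.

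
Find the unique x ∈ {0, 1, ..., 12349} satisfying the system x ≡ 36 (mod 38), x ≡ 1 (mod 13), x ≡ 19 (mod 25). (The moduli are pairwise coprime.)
x ≡ 7294 (mod 12350); the representative in [0, 12350) is 7294

The moduli 38, 13, 25 are pairwise coprime, so by the CRT there is a unique solution mod 38·13·25 = 12350.
Solve by successive substitution. Start with x ≡ 36 (mod 38).
  Combine with x ≡ 1 (mod 13): write x = 36 + 38·t and require 36 + 38·t ≡ 1 (mod 13), i.e. 38·t ≡ 1 − 36 ≡ 4 (mod 13). Since 38^(−1) ≡ 12 (mod 13) (38 ≡ 12 (mod 13)), t ≡ 12·4 ≡ 9 (mod 13). So x ≡ 36 + 38·9 = 378 (mod 494).
  Combine with x ≡ 19 (mod 25): write x = 378 + 494·t and require 378 + 494·t ≡ 19 (mod 25), i.e. 494·t ≡ 19 − 378 ≡ 16 (mod 25). Since 494^(−1) ≡ 4 (mod 25) (494 ≡ 19 (mod 25)), t ≡ 4·16 ≡ 14 (mod 25). So x ≡ 378 + 494·14 = 7294 (mod 12350).
Unique solution in [0, 12350): x = 7294.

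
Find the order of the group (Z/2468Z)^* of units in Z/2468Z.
|(Z/2468Z)^*| = 1232

(Z/2468Z)^* consists of the classes a with gcd(a, 2468) = 1, so its order is φ(2468). φ is multiplicative, with φ(p^e) = p^e − p^(e−1). Factorise 2468 = 2^2 · 617. Then
  φ(2468) = (2^2 − 2^1) · (617 − 1) = 2 · 616 = 1232.
Thus |(Z/2468Z)^*| = 1232.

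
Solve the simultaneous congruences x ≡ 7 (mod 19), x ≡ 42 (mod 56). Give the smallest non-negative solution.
x ≡ 938 (mod 1064); the representative in [0, 1064) is 938

The moduli 19, 56 are pairwise coprime, so by the CRT there is a unique solution mod 19·56 = 1064.
Solve by successive substitution. Start with x ≡ 7 (mod 19).
  Combine with x ≡ 42 (mod 56): write x = 7 + 19·t and require 7 + 19·t ≡ 42 (mod 56), i.e. 19·t ≡ 42 − 7 ≡ 35 (mod 56). Since 19^(−1) ≡ 3 (mod 56), t ≡ 3·35 ≡ 49 (mod 56). So x ≡ 7 + 19·49 = 938 (mod 1064).
Unique solution in [0, 1064): x = 938.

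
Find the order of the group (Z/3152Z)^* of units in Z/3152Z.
|(Z/3152Z)^*| = 1568

(Z/3152Z)^* consists of the classes a with gcd(a, 3152) = 1, so its order is φ(3152). φ is multiplicative, with φ(p^e) = p^e − p^(e−1). Factorise 3152 = 2^4 · 197. Then
  φ(3152) = (2^4 − 2^3) · (197 − 1) = 8 · 196 = 1568.
Thus |(Z/3152Z)^*| = 1568.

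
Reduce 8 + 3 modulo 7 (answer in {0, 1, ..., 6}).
Reduce the summands first: 8 ≡ 1 (mod 7), so 8 + 3 ≡ 1 + 3 (mod 7). 1 + 3 = 4; 4 = 0·7 + 4, so (8 + 3) mod 7 = 4.

Final answer: 4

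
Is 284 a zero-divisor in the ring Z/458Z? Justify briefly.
YES

gcd(284, 458) = 2 > 1, so 284 is not a unit in Z/458Z. In Z/nZ every nonzero non-unit is a zero-divisor: explicitly, take b = 458/gcd = 229 ≠ 0 (mod 458); then 284·229 = 65036 = 142·458, i.e. 284·229 ≡ 0 (mod 458). So 284 is a zero-divisor.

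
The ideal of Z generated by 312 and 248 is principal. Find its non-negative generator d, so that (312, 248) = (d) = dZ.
In the PID Z, (a, b) is generated by gcd(a, b). Compute gcd(312, 248) with the extended Euclidean algorithm, tracking rows (r, s, t) with s·312 + t·248 = r:
  row A: (312, 1, 0)   [1·312 + 0·248 = 312]
  row B: (248, 0, 1)   [0·312 + 1·248 = 248]
  312 = 1·248 + 64   → row C = row A − 1·row B = (64, 1, −1)   [check: 1·312 − 1·248 = 64]
  248 = 3·64 + 56   → row D = row B − 3·row C = (56, −3, 4)   [check: −3·312 + 4·248 = 56]
  64 = 1·56 + 8   → row E = row C − 1·row D = (8, 4, −5)   [check: 4·312 − 5·248 = 8]
  56 = 7·8 + 0   → remainder 0, stop. gcd = 8 (last nonzero row E).
So gcd(312, 248) = 8, with Bézout identity 4·312 − 5·248 = 8. Containment (⊇): the Bézout identity exhibits 8 as an element of (312, 248), giving (8) ⊆ (312, 248). Containment (⊆): since 8 | 312 and 8 | 248 (312 = 8·39, 248 = 8·31), every Z-linear combination of 312 and 248 is divisible by 8, so (312, 248) ⊆ (8). Therefore (312, 248) = (8), d = 8.

Final answer: (312, 248) = (8); d = 8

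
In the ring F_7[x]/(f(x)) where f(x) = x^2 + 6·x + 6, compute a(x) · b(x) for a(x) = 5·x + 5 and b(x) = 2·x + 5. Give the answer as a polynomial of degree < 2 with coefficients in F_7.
a · b ≡ 3·x (mod f(x))

Multiply as integer polynomials: a · b = 10·x^2 + 35·x + 25. Reducing coefficients mod 7: a · b ≡ 3·x^2 + 4. Now divide by f(x) = x^2 + 6·x + 6 in F_7[x], eliminating the leading term at each step:
  leading term 3·x^2: subtract (3)·f(x) = 3·x^2 + 4·x + 4, leaving 3·x (coefficients mod 7)
The degree is now < 2, so this is the remainder. Hence a · b ≡ 3·x in F_7[x]/(f).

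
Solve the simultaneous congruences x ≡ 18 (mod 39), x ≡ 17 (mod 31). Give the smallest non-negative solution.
The moduli 39, 31 are pairwise coprime, so by the CRT there is a unique solution mod 39·31 = 1209.
Solve by successive substitution. Start with x ≡ 18 (mod 39).
  Combine with x ≡ 17 (mod 31): write x = 18 + 39·t and require 18 + 39·t ≡ 17 (mod 31), i.e. 39·t ≡ 17 − 18 ≡ 30 (mod 31). Since 39^(−1) ≡ 4 (mod 31) (39 ≡ 8 (mod 31)), t ≡ 4·30 ≡ 27 (mod 31). So x ≡ 18 + 39·27 = 1071 (mod 1209).
Unique solution in [0, 1209): x = 1071.

Final answer: x ≡ 1071 (mod 1209); the representative in [0, 1209) is 1071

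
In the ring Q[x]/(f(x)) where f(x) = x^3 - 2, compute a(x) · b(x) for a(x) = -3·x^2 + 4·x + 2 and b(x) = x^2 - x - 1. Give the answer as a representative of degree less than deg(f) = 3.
First multiply in Q[x] without reducing: a · b = -3·x^4 + 7·x^3 + x^2 - 6·x - 2. Now divide by f(x) = x^3 - 2, eliminating the leading term at each step:
  leading term -3·x^4: subtract (-3·x)·f(x) = -3·x^4 + 6·x, leaving 7·x^3 + x^2 - 12·x - 2
  leading term 7·x^3: subtract (7)·f(x) = 7·x^3 - 14, leaving x^2 - 12·x + 12
The degree is now < 3, so this is the remainder. Hence a · b ≡ x^2 - 12·x + 12 in Q[x]/(f).

Final answer: a · b ≡ x^2 - 12·x + 12 (mod f(x))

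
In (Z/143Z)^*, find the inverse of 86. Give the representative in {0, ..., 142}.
86^(−1) ≡ 5 (mod 143)

Apply the extended Euclidean algorithm to (143, 86), tracking rows (r, s, t) with s·143 + t·86 = r. Each division r_prev = q·r_cur + r_new produces the new row as (previous row) − q·(current row):
  row A: (143, 1, 0)   [1·143 + 0·86 = 143]
  row B: (86, 0, 1)   [0·143 + 1·86 = 86]
  143 = 1·86 + 57   → row C = row A − 1·row B = (57, 1, −1)   [check: 1·143 − 1·86 = 57]
  86 = 1·57 + 29   → row D = row B − 1·row C = (29, −1, 2)   [check: −1·143 + 2·86 = 29]
  57 = 1·29 + 28   → row E = row C − 1·row D = (28, 2, −3)   [check: 2·143 − 3·86 = 28]
  29 = 1·28 + 1   → row F = row D − 1·row E = (1, −3, 5)   [check: −3·143 + 5·86 = 1]
  28 = 28·1 + 0   → remainder 0, stop. gcd = 1 (last nonzero row F).
The gcd is 1, so 86 is invertible mod 143. The last nonzero row gives −3·143 + 5·86 = 1, so t = 5. So 86^(−1) ≡ 5 (mod 143). Verify: 86 · 5 = 430 ≡ 1 (mod 143). ✓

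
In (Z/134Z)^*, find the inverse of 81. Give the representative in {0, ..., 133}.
Apply the extended Euclidean algorithm to (134, 81), tracking rows (r, s, t) with s·134 + t·81 = r. Each division r_prev = q·r_cur + r_new produces the new row as (previous row) − q·(current row):
  row A: (134, 1, 0)   [1·134 + 0·81 = 134]
  row B: (81, 0, 1)   [0·134 + 1·81 = 81]
  134 = 1·81 + 53   → row C = row A − 1·row B = (53, 1, −1)   [check: 1·134 − 1·81 = 53]
  81 = 1·53 + 28   → row D = row B − 1·row C = (28, −1, 2)   [check: −1·134 + 2·81 = 28]
  53 = 1·28 + 25   → row E = row C − 1·row D = (25, 2, −3)   [check: 2·134 − 3·81 = 25]
  28 = 1·25 + 3   → row F = row D − 1·row E = (3, −3, 5)   [check: −3·134 + 5·81 = 3]
  25 = 8·3 + 1   → row G = row E − 8·row F = (1, 26, −43)   [check: 26·134 − 43·81 = 1]
  3 = 3·1 + 0   → remainder 0, stop. gcd = 1 (last nonzero row G).
The gcd is 1, so 81 is invertible mod 134. The last nonzero row gives 26·134 − 43·81 = 1, so t = −43. So 81^(−1) ≡ −43 ≡ 91 (mod 134). Verify: 81 · 91 = 7371 ≡ 1 (mod 134). ✓

Final answer: 81^(−1) ≡ 91 (mod 134)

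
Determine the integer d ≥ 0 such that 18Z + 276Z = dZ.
(18, 276) = (6); d = 6

In the PID Z, (a, b) is generated by gcd(a, b). Compute gcd(276, 18) with the extended Euclidean algorithm, tracking rows (r, s, t) with s·276 + t·18 = r:
  row A: (276, 1, 0)   [1·276 + 0·18 = 276]
  row B: (18, 0, 1)   [0·276 + 1·18 = 18]
  276 = 15·18 + 6   → row C = row A − 15·row B = (6, 1, −15)   [check: 1·276 − 15·18 = 6]
  18 = 3·6 + 0   → remainder 0, stop. gcd = 6 (last nonzero row C).
So gcd(18, 276) = 6, with Bézout identity 1·276 − 15·18 = 6. Containment (⊇): the Bézout identity exhibits 6 as an element of (18, 276), giving (6) ⊆ (18, 276). Containment (⊆): since 6 | 18 and 6 | 276 (18 = 6·3, 276 = 6·46), every Z-linear combination of 18 and 276 is divisible by 6, so (18, 276) ⊆ (6). Therefore (18, 276) = (6), d = 6.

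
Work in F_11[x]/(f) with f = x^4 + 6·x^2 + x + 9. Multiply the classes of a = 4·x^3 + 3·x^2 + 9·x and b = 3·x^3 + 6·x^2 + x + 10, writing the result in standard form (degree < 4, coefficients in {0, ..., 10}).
Multiply as integer polynomials: a · b = 12·x^6 + 33·x^5 + 49·x^4 + 97·x^3 + 39·x^2 + 90·x. Reducing coefficients mod 11: a · b ≡ x^6 + 5·x^4 + 9·x^3 + 6·x^2 + 2·x. Now divide by f(x) = x^4 + 6·x^2 + x + 9 in F_11[x], eliminating the leading term at each step:
  leading term x^6: subtract (x^2)·f(x) = x^6 + 6·x^4 + x^3 + 9·x^2, leaving 10·x^4 + 8·x^3 + 8·x^2 + 2·x (coefficients mod 11)
  leading term 10·x^4: subtract (10)·f(x) = 10·x^4 + 5·x^2 + 10·x + 2, leaving 8·x^3 + 3·x^2 + 3·x + 9 (coefficients mod 11)
The degree is now < 4, so this is the remainder. Hence a · b ≡ 8·x^3 + 3·x^2 + 3·x + 9 in F_11[x]/(f).

Final answer: a · b ≡ 8·x^3 + 3·x^2 + 3·x + 9 (mod f(x))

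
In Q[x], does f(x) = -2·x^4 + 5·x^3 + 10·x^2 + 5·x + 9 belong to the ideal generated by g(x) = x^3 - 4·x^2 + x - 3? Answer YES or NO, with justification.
In Q[x] the ideal (g) consists of all multiples of g, so f ∈ (g) iff g | f, i.e. iff the remainder of f on division by g is 0. Divide f by g (g is monic, so eliminate the leading term of the running remainder at each step):
  leading term -2·x^4: subtract (-2·x)·g(x) = -2·x^4 + 8·x^3 - 2·x^2 + 6·x, leaving -3·x^3 + 12·x^2 - x + 9
  leading term -3·x^3: subtract (-3)·g(x) = -3·x^3 + 12·x^2 - 3·x + 9, leaving 2·x
The remainder r(x) = 2·x ≠ 0 (and deg r < deg g), so g ∤ f, i.e. f ∉ (g).

Final answer: NO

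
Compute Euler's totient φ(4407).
φ(4407) = 2688

φ is multiplicative, with φ(p^e) = p^e − p^(e−1). Factorise 4407 = 3 · 13 · 113. Then
  φ(4407) = (3 − 1) · (13 − 1) · (113 − 1) = 2 · 12 · 112 = 2688.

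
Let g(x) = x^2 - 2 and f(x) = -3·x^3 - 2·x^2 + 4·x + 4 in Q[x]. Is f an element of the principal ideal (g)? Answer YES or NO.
NO

In Q[x] the ideal (g) consists of all multiples of g, so f ∈ (g) iff g | f, i.e. iff the remainder of f on division by g is 0. Divide f by g (g is monic, so eliminate the leading term of the running remainder at each step):
  leading term -3·x^3: subtract (-3·x)·g(x) = -3·x^3 + 6·x, leaving -2·x^2 - 2·x + 4
  leading term -2·x^2: subtract (-2)·g(x) = 4 - 2·x^2, leaving -2·x
The remainder r(x) = -2·x ≠ 0 (and deg r < deg g), so g ∤ f, i.e. f ∉ (g).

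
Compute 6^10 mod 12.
Use repeated squaring. Binary(10) = 1010. Walk through the bits of the exponent 10 left-to-right: at each bit after the leading one, square the running value, then multiply by 6 if the bit is 1 (always reducing mod 12):
  bit 1 = 1 (leading): start with 6.
  bit 2 = 0: square 6^2 = 36 ≡ 0 (mod 12).
  bit 3 = 1: square 0^2 = 0; bit is 1, so multiply 0·6 = 0 (mod 12).
  bit 4 = 0: square 0^2 = 0 (mod 12).
Final value: 6^10 ≡ 0 (mod 12).

Final answer: 0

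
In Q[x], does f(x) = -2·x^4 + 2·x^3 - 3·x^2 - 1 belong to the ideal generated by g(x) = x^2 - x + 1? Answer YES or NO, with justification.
NO

In Q[x] the ideal (g) consists of all multiples of g, so f ∈ (g) iff g | f, i.e. iff the remainder of f on division by g is 0. Divide f by g (g is monic, so eliminate the leading term of the running remainder at each step):
  leading term -2·x^4: subtract (-2·x^2)·g(x) = -2·x^4 + 2·x^3 - 2·x^2, leaving -x^2 - 1
  leading term -x^2: subtract (-1)·g(x) = -x^2 + x - 1, leaving -x
The remainder r(x) = -x ≠ 0 (and deg r < deg g), so g ∤ f, i.e. f ∉ (g).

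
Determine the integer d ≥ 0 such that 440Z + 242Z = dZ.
In the PID Z, (a, b) is generated by gcd(a, b). Compute gcd(440, 242) with the extended Euclidean algorithm, tracking rows (r, s, t) with s·440 + t·242 = r:
  row A: (440, 1, 0)   [1·440 + 0·242 = 440]
  row B: (242, 0, 1)   [0·440 + 1·242 = 242]
  440 = 1·242 + 198   → row C = row A − 1·row B = (198, 1, −1)   [check: 1·440 − 1·242 = 198]
  242 = 1·198 + 44   → row D = row B − 1·row C = (44, −1, 2)   [check: −1·440 + 2·242 = 44]
  198 = 4·44 + 22   → row E = row C − 4·row D = (22, 5, −9)   [check: 5·440 − 9·242 = 22]
  44 = 2·22 + 0   → remainder 0, stop. gcd = 22 (last nonzero row E).
So gcd(440, 242) = 22, with Bézout identity 5·440 − 9·242 = 22. Containment (⊇): the Bézout identity exhibits 22 as an element of (440, 242), giving (22) ⊆ (440, 242). Containment (⊆): since 22 | 440 and 22 | 242 (440 = 22·20, 242 = 22·11), every Z-linear combination of 440 and 242 is divisible by 22, so (440, 242) ⊆ (22). Therefore (440, 242) = (22), d = 22.

Final answer: (440, 242) = (22); d = 22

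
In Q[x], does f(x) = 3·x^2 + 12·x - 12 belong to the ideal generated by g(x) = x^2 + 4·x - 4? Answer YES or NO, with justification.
In Q[x] the ideal (g) consists of all multiples of g, so f ∈ (g) iff g | f, i.e. iff the remainder of f on division by g is 0. Divide f by g (g is monic, so eliminate the leading term of the running remainder at each step):
  leading term 3·x^2: subtract (3)·g(x) = 3·x^2 + 12·x - 12, leaving 0
The remainder is 0, so f(x) = g(x) · h(x) with h(x) = 3. Hence g | f, i.e. f ∈ (g).

Final answer: YES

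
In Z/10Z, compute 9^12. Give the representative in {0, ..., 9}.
1

Use repeated squaring. Binary(12) = 1100. Walk through the bits of the exponent 12 left-to-right: at each bit after the leading one, square the running value, then multiply by 9 if the bit is 1 (always reducing mod 10):
  bit 1 = 1 (leading): start with 9.
  bit 2 = 1: square 9^2 = 81 ≡ 1; bit is 1, so multiply 1·9 = 9 (mod 10).
  bit 3 = 0: square 9^2 = 81 ≡ 1 (mod 10).
  bit 4 = 0: square 1^2 = 1 (mod 10).
Final value: 9^12 ≡ 1 (mod 10).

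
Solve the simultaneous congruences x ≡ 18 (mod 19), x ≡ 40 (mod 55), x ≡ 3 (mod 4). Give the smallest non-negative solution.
The moduli 19, 55, 4 are pairwise coprime, so by the CRT there is a unique solution mod 19·55·4 = 4180.
Solve by successive substitution. Start with x ≡ 18 (mod 19).
  Combine with x ≡ 40 (mod 55): write x = 18 + 19·t and require 18 + 19·t ≡ 40 (mod 55), i.e. 19·t ≡ 40 − 18 ≡ 22 (mod 55). Since 19^(−1) ≡ 29 (mod 55), t ≡ 29·22 ≡ 33 (mod 55). So x ≡ 18 + 19·33 = 645 (mod 1045).
  Combine with x ≡ 3 (mod 4): write x = 645 + 1045·t and require 645 + 1045·t ≡ 3 (mod 4), i.e. 1045·t ≡ 3 − 645 ≡ 2 (mod 4). Since 1045^(−1) ≡ 1 (mod 4) (1045 ≡ 1 (mod 4)), t ≡ 1·2 ≡ 2 (mod 4). So x ≡ 645 + 1045·2 = 2735 (mod 4180).
Unique solution in [0, 4180): x = 2735.

Final answer: x ≡ 2735 (mod 4180); the representative in [0, 4180) is 2735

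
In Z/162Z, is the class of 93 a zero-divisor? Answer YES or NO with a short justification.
YES

gcd(93, 162) = 3 > 1, so 93 is not a unit in Z/162Z. In Z/nZ every nonzero non-unit is a zero-divisor: explicitly, take b = 162/gcd = 54 ≠ 0 (mod 162); then 93·54 = 5022 = 31·162, i.e. 93·54 ≡ 0 (mod 162). So 93 is a zero-divisor.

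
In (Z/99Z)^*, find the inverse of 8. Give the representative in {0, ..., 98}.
8^(−1) ≡ 62 (mod 99)

Apply the extended Euclidean algorithm to (99, 8), tracking rows (r, s, t) with s·99 + t·8 = r. Each division r_prev = q·r_cur + r_new produces the new row as (previous row) − q·(current row):
  row A: (99, 1, 0)   [1·99 + 0·8 = 99]
  row B: (8, 0, 1)   [0·99 + 1·8 = 8]
  99 = 12·8 + 3   → row C = row A − 12·row B = (3, 1, −12)   [check: 1·99 − 12·8 = 3]
  8 = 2·3 + 2   → row D = row B − 2·row C = (2, −2, 25)   [check: −2·99 + 25·8 = 2]
  3 = 1·2 + 1   → row E = row C − 1·row D = (1, 3, −37)   [check: 3·99 − 37·8 = 1]
  2 = 2·1 + 0   → remainder 0, stop. gcd = 1 (last nonzero row E).
The gcd is 1, so 8 is invertible mod 99. The last nonzero row gives 3·99 − 37·8 = 1, so t = −37. So 8^(−1) ≡ −37 ≡ 62 (mod 99). Verify: 8 · 62 = 496 ≡ 1 (mod 99). ✓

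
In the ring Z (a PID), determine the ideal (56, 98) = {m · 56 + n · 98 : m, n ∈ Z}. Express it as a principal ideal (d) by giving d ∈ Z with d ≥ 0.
(56, 98) = (14); d = 14

In the PID Z, (a, b) is generated by gcd(a, b). Compute gcd(98, 56) with the extended Euclidean algorithm, tracking rows (r, s, t) with s·98 + t·56 = r:
  row A: (98, 1, 0)   [1·98 + 0·56 = 98]
  row B: (56, 0, 1)   [0·98 + 1·56 = 56]
  98 = 1·56 + 42   → row C = row A − 1·row B = (42, 1, −1)   [check: 1·98 − 1·56 = 42]
  56 = 1·42 + 14   → row D = row B − 1·row C = (14, −1, 2)   [check: −1·98 + 2·56 = 14]
  42 = 3·14 + 0   → remainder 0, stop. gcd = 14 (last nonzero row D).
So gcd(56, 98) = 14, with Bézout identity −1·98 + 2·56 = 14. Containment (⊇): the Bézout identity exhibits 14 as an element of (56, 98), giving (14) ⊆ (56, 98). Containment (⊆): since 14 | 56 and 14 | 98 (56 = 14·4, 98 = 14·7), every Z-linear combination of 56 and 98 is divisible by 14, so (56, 98) ⊆ (14). Therefore (56, 98) = (14), d = 14.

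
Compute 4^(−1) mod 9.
Apply the extended Euclidean algorithm to (9, 4), tracking rows (r, s, t) with s·9 + t·4 = r. Each division r_prev = q·r_cur + r_new produces the new row as (previous row) − q·(current row):
  row A: (9, 1, 0)   [1·9 + 0·4 = 9]
  row B: (4, 0, 1)   [0·9 + 1·4 = 4]
  9 = 2·4 + 1   → row C = row A − 2·row B = (1, 1, −2)   [check: 1·9 − 2·4 = 1]
  4 = 4·1 + 0   → remainder 0, stop. gcd = 1 (last nonzero row C).
The gcd is 1, so 4 is invertible mod 9. The last nonzero row gives 1·9 − 2·4 = 1, so t = −2. So 4^(−1) ≡ −2 ≡ 7 (mod 9). Verify: 4 · 7 = 28 ≡ 1 (mod 9). ✓

Final answer: 4^(−1) ≡ 7 (mod 9)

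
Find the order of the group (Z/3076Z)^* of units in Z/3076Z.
(Z/3076Z)^* consists of the classes a with gcd(a, 3076) = 1, so its order is φ(3076). φ is multiplicative, with φ(p^e) = p^e − p^(e−1). Factorise 3076 = 2^2 · 769. Then
  φ(3076) = (2^2 − 2^1) · (769 − 1) = 2 · 768 = 1536.
Thus |(Z/3076Z)^*| = 1536.

Final answer: |(Z/3076Z)^*| = 1536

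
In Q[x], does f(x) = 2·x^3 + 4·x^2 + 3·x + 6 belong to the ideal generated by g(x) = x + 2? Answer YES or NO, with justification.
YES

In Q[x] the ideal (g) consists of all multiples of g, so f ∈ (g) iff g | f, i.e. iff the remainder of f on division by g is 0. Divide f by g (g is monic, so eliminate the leading term of the running remainder at each step):
  leading term 2·x^3: subtract (2·x^2)·g(x) = 2·x^3 + 4·x^2, leaving 3·x + 6
  leading term 3·x: subtract (3)·g(x) = 3·x + 6, leaving 0
The remainder is 0, so f(x) = g(x) · h(x) with h(x) = 2·x^2 + 3. Hence g | f, i.e. f ∈ (g).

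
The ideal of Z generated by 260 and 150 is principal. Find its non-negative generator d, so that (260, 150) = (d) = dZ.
In the PID Z, (a, b) is generated by gcd(a, b). Compute gcd(260, 150) with the extended Euclidean algorithm, tracking rows (r, s, t) with s·260 + t·150 = r:
  row A: (260, 1, 0)   [1·260 + 0·150 = 260]
  row B: (150, 0, 1)   [0·260 + 1·150 = 150]
  260 = 1·150 + 110   → row C = row A − 1·row B = (110, 1, −1)   [check: 1·260 − 1·150 = 110]
  150 = 1·110 + 40   → row D = row B − 1·row C = (40, −1, 2)   [check: −1·260 + 2·150 = 40]
  110 = 2·40 + 30   → row E = row C − 2·row D = (30, 3, −5)   [check: 3·260 − 5·150 = 30]
  40 = 1·30 + 10   → row F = row D − 1·row E = (10, −4, 7)   [check: −4·260 + 7·150 = 10]
  30 = 3·10 + 0   → remainder 0, stop. gcd = 10 (last nonzero row F).
So gcd(260, 150) = 10, with Bézout identity −4·260 + 7·150 = 10. Containment (⊇): the Bézout identity exhibits 10 as an element of (260, 150), giving (10) ⊆ (260, 150). Containment (⊆): since 10 | 260 and 10 | 150 (260 = 10·26, 150 = 10·15), every Z-linear combination of 260 and 150 is divisible by 10, so (260, 150) ⊆ (10). Therefore (260, 150) = (10), d = 10.

Final answer: (260, 150) = (10); d = 10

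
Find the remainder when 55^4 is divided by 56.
1

Use repeated squaring. Binary(4) = 100. Walk through the bits of the exponent 4 left-to-right: at each bit after the leading one, square the running value, then multiply by 55 if the bit is 1 (always reducing mod 56):
  bit 1 = 1 (leading): start with 55.
  bit 2 = 0: square 55^2 = 3025 ≡ 1 (mod 56).
  bit 3 = 0: square 1^2 = 1 (mod 56).
Final value: 55^4 ≡ 1 (mod 56).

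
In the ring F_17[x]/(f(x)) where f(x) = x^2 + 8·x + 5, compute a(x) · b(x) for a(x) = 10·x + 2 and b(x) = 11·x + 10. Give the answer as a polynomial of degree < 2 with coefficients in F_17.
a · b ≡ 7·x + 14 (mod f(x))

Multiply as integer polynomials: a · b = 110·x^2 + 122·x + 20. Reducing coefficients mod 17: a · b ≡ 8·x^2 + 3·x + 3. Now divide by f(x) = x^2 + 8·x + 5 in F_17[x], eliminating the leading term at each step:
  leading term 8·x^2: subtract (8)·f(x) = 8·x^2 + 13·x + 6, leaving 7·x + 14 (coefficients mod 17)
The degree is now < 2, so this is the remainder. Hence a · b ≡ 7·x + 14 in F_17[x]/(f).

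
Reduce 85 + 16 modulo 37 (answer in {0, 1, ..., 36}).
27

Reduce the summands first: 85 ≡ 11 (mod 37), so 85 + 16 ≡ 11 + 16 (mod 37). 11 + 16 = 27; 27 = 0·37 + 27, so (85 + 16) mod 37 = 27.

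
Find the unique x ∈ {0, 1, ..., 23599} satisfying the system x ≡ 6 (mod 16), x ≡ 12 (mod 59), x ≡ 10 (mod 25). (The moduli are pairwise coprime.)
The moduli 16, 59, 25 are pairwise coprime, so by the CRT there is a unique solution mod 16·59·25 = 23600.
Solve by successive substitution. Start with x ≡ 6 (mod 16).
  Combine with x ≡ 12 (mod 59): write x = 6 + 16·t and require 6 + 16·t ≡ 12 (mod 59), i.e. 16·t ≡ 12 − 6 ≡ 6 (mod 59). Since 16^(−1) ≡ 48 (mod 59), t ≡ 48·6 ≡ 52 (mod 59). So x ≡ 6 + 16·52 = 838 (mod 944).
  Combine with x ≡ 10 (mod 25): write x = 838 + 944·t and require 838 + 944·t ≡ 10 (mod 25), i.e. 944·t ≡ 10 − 838 ≡ 22 (mod 25). Since 944^(−1) ≡ 4 (mod 25) (944 ≡ 19 (mod 25)), t ≡ 4·22 ≡ 13 (mod 25). So x ≡ 838 + 944·13 = 13110 (mod 23600).
Unique solution in [0, 23600): x = 13110.

Final answer: x ≡ 13110 (mod 23600); the representative in [0, 23600) is 13110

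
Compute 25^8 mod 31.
Use repeated squaring. Binary(8) = 1000. Walk through the bits of the exponent 8 left-to-right: at each bit after the leading one, square the running value, then multiply by 25 if the bit is 1 (always reducing mod 31):
  bit 1 = 1 (leading): start with 25.
  bit 2 = 0: square 25^2 = 625 ≡ 5 (mod 31).
  bit 3 = 0: square 5^2 = 25 (mod 31).
  bit 4 = 0: square 25^2 = 625 ≡ 5 (mod 31).
Final value: 25^8 ≡ 5 (mod 31).

Final answer: 5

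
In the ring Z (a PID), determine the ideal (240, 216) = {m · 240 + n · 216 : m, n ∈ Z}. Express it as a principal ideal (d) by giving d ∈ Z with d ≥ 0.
In the PID Z, (a, b) is generated by gcd(a, b). Compute gcd(240, 216) with the extended Euclidean algorithm, tracking rows (r, s, t) with s·240 + t·216 = r:
  row A: (240, 1, 0)   [1·240 + 0·216 = 240]
  row B: (216, 0, 1)   [0·240 + 1·216 = 216]
  240 = 1·216 + 24   → row C = row A − 1·row B = (24, 1, −1)   [check: 1·240 − 1·216 = 24]
  216 = 9·24 + 0   → remainder 0, stop. gcd = 24 (last nonzero row C).
So gcd(240, 216) = 24, with Bézout identity 1·240 − 1·216 = 24. Containment (⊇): the Bézout identity exhibits 24 as an element of (240, 216), giving (24) ⊆ (240, 216). Containment (⊆): since 24 | 240 and 24 | 216 (240 = 24·10, 216 = 24·9), every Z-linear combination of 240 and 216 is divisible by 24, so (240, 216) ⊆ (24). Therefore (240, 216) = (24), d = 24.

Final answer: (240, 216) = (24); d = 24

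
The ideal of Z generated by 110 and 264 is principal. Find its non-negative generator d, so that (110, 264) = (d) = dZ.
(110, 264) = (22); d = 22

In the PID Z, (a, b) is generated by gcd(a, b). Compute gcd(264, 110) with the extended Euclidean algorithm, tracking rows (r, s, t) with s·264 + t·110 = r:
  row A: (264, 1, 0)   [1·264 + 0·110 = 264]
  row B: (110, 0, 1)   [0·264 + 1·110 = 110]
  264 = 2·110 + 44   → row C = row A − 2·row B = (44, 1, −2)   [check: 1·264 − 2·110 = 44]
  110 = 2·44 + 22   → row D = row B − 2·row C = (22, −2, 5)   [check: −2·264 + 5·110 = 22]
  44 = 2·22 + 0   → remainder 0, stop. gcd = 22 (last nonzero row D).
So gcd(110, 264) = 22, with Bézout identity −2·264 + 5·110 = 22. Containment (⊇): the Bézout identity exhibits 22 as an element of (110, 264), giving (22) ⊆ (110, 264). Containment (⊆): since 22 | 110 and 22 | 264 (110 = 22·5, 264 = 22·12), every Z-linear combination of 110 and 264 is divisible by 22, so (110, 264) ⊆ (22). Therefore (110, 264) = (22), d = 22.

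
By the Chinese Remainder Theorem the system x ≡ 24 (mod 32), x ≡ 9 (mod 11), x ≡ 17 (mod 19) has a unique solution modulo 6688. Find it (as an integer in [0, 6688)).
The moduli 32, 11, 19 are pairwise coprime, so by the CRT there is a unique solution mod 32·11·19 = 6688.
Solve by successive substitution. Start with x ≡ 24 (mod 32).
  Combine with x ≡ 9 (mod 11): write x = 24 + 32·t and require 24 + 32·t ≡ 9 (mod 11), i.e. 32·t ≡ 9 − 24 ≡ 7 (mod 11). Since 32^(−1) ≡ 10 (mod 11) (32 ≡ 10 (mod 11)), t ≡ 10·7 ≡ 4 (mod 11). So x ≡ 24 + 32·4 = 152 (mod 352).
  Combine with x ≡ 17 (mod 19): write x = 152 + 352·t and require 152 + 352·t ≡ 17 (mod 19), i.e. 352·t ≡ 17 − 152 ≡ 17 (mod 19). Since 352^(−1) ≡ 2 (mod 19) (352 ≡ 10 (mod 19)), t ≡ 2·17 ≡ 15 (mod 19). So x ≡ 152 + 352·15 = 5432 (mod 6688).
Unique solution in [0, 6688): x = 5432.

Final answer: x ≡ 5432 (mod 6688); the representative in [0, 6688) is 5432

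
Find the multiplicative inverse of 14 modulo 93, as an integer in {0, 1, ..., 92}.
Apply the extended Euclidean algorithm to (93, 14), tracking rows (r, s, t) with s·93 + t·14 = r. Each division r_prev = q·r_cur + r_new produces the new row as (previous row) − q·(current row):
  row A: (93, 1, 0)   [1·93 + 0·14 = 93]
  row B: (14, 0, 1)   [0·93 + 1·14 = 14]
  93 = 6·14 + 9   → row C = row A − 6·row B = (9, 1, −6)   [check: 1·93 − 6·14 = 9]
  14 = 1·9 + 5   → row D = row B − 1·row C = (5, −1, 7)   [check: −1·93 + 7·14 = 5]
  9 = 1·5 + 4   → row E = row C − 1·row D = (4, 2, −13)   [check: 2·93 − 13·14 = 4]
  5 = 1·4 + 1   → row F = row D − 1·row E = (1, −3, 20)   [check: −3·93 + 20·14 = 1]
  4 = 4·1 + 0   → remainder 0, stop. gcd = 1 (last nonzero row F).
The gcd is 1, so 14 is invertible mod 93. The last nonzero row gives −3·93 + 20·14 = 1, so t = 20. So 14^(−1) ≡ 20 (mod 93). Verify: 14 · 20 = 280 ≡ 1 (mod 93). ✓

Final answer: 14^(−1) ≡ 20 (mod 93)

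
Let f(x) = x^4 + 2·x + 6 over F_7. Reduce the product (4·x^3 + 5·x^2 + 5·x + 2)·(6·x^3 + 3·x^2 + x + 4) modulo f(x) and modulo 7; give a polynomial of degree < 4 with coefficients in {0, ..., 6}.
Multiply as integer polynomials: a · b = 24·x^6 + 42·x^5 + 49·x^4 + 48·x^3 + 31·x^2 + 22·x + 8. Reducing coefficients mod 7: a · b ≡ 3·x^6 + 6·x^3 + 3·x^2 + x + 1. Now divide by f(x) = x^4 + 2·x + 6 in F_7[x], eliminating the leading term at each step:
  leading term 3·x^6: subtract (3·x^2)·f(x) = 3·x^6 + 6·x^3 + 4·x^2, leaving 6·x^2 + x + 1 (coefficients mod 7)
The degree is now < 4, so this is the remainder. Hence a · b ≡ 6·x^2 + x + 1 in F_7[x]/(f).

Final answer: a · b ≡ 6·x^2 + x + 1 (mod f(x))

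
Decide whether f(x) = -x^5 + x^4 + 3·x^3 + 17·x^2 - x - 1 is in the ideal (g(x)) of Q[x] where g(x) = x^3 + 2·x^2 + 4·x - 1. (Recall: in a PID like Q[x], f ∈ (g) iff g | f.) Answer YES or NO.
In Q[x] the ideal (g) consists of all multiples of g, so f ∈ (g) iff g | f, i.e. iff the remainder of f on division by g is 0. Divide f by g (g is monic, so eliminate the leading term of the running remainder at each step):
  leading term -x^5: subtract (-x^2)·g(x) = -x^5 - 2·x^4 - 4·x^3 + x^2, leaving 3·x^4 + 7·x^3 + 16·x^2 - x - 1
  leading term 3·x^4: subtract (3·x)·g(x) = 3·x^4 + 6·x^3 + 12·x^2 - 3·x, leaving x^3 + 4·x^2 + 2·x - 1
  leading term x^3: subtract (1)·g(x) = x^3 + 2·x^2 + 4·x - 1, leaving 2·x^2 - 2·x
The remainder r(x) = 2·x^2 - 2·x ≠ 0 (and deg r < deg g), so g ∤ f, i.e. f ∉ (g).

Final answer: NO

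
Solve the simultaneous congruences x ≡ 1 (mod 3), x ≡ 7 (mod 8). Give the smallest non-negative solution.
The moduli 3, 8 are pairwise coprime, so by the CRT there is a unique solution mod 3·8 = 24.
Solve by successive substitution. Start with x ≡ 1 (mod 3).
  Combine with x ≡ 7 (mod 8): write x = 1 + 3·t and require 1 + 3·t ≡ 7 (mod 8), i.e. 3·t ≡ 7 − 1 ≡ 6 (mod 8). Since 3^(−1) ≡ 3 (mod 8), t ≡ 3·6 ≡ 2 (mod 8). So x ≡ 1 + 3·2 = 7 (mod 24).
Unique solution in [0, 24): x = 7.

Final answer: x ≡ 7 (mod 24); the representative in [0, 24) is 7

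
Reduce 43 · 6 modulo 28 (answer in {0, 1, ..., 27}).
Reduce the factors first: 43 ≡ 15 (mod 28), so 43 · 6 ≡ 15 · 6 (mod 28). 15 · 6 = 90. Dividing by 28: 90 = 3·28 + 6. So (43 · 6) mod 28 = 6.

Final answer: 6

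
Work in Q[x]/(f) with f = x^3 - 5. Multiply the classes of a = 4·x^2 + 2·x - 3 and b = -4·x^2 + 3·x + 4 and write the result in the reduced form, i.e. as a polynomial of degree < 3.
a · b ≡ 34·x^2 - 81·x + 8 (mod f(x))

First multiply in Q[x] without reducing: a · b = -16·x^4 + 4·x^3 + 34·x^2 - x - 12. Now divide by f(x) = x^3 - 5, eliminating the leading term at each step:
  leading term -16·x^4: subtract (-16·x)·f(x) = -16·x^4 + 80·x, leaving 4·x^3 + 34·x^2 - 81·x - 12
  leading term 4·x^3: subtract (4)·f(x) = 4·x^3 - 20, leaving 34·x^2 - 81·x + 8
The degree is now < 3, so this is the remainder. Hence a · b ≡ 34·x^2 - 81·x + 8 in Q[x]/(f).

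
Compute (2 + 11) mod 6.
1

Reduce the summands first: 11 ≡ 5 (mod 6), so 2 + 11 ≡ 2 + 5 (mod 6). 2 + 5 = 7; 7 = 1·6 + 1, so (2 + 11) mod 6 = 1.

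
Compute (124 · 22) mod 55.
33

Reduce the factors first: 124 ≡ 14 (mod 55), so 124 · 22 ≡ 14 · 22 (mod 55). 14 · 22 = 308. Dividing by 55: 308 = 5·55 + 33. So (124 · 22) mod 55 = 33.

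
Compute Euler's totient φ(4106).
φ is multiplicative, with φ(p^e) = p^e − p^(e−1). Factorise 4106 = 2 · 2053. Then
  φ(4106) = (2 − 1) · (2053 − 1) = 1 · 2052 = 2052.

Final answer: φ(4106) = 2052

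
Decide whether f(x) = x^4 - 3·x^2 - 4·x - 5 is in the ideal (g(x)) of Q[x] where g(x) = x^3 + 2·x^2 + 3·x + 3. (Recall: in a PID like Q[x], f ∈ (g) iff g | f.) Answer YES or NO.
NO

In Q[x] the ideal (g) consists of all multiples of g, so f ∈ (g) iff g | f, i.e. iff the remainder of f on division by g is 0. Divide f by g (g is monic, so eliminate the leading term of the running remainder at each step):
  leading term x^4: subtract (x)·g(x) = x^4 + 2·x^3 + 3·x^2 + 3·x, leaving -2·x^3 - 6·x^2 - 7·x - 5
  leading term -2·x^3: subtract (-2)·g(x) = -2·x^3 - 4·x^2 - 6·x - 6, leaving -2·x^2 - x + 1
The remainder r(x) = -2·x^2 - x + 1 ≠ 0 (and deg r < deg g), so g ∤ f, i.e. f ∉ (g).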